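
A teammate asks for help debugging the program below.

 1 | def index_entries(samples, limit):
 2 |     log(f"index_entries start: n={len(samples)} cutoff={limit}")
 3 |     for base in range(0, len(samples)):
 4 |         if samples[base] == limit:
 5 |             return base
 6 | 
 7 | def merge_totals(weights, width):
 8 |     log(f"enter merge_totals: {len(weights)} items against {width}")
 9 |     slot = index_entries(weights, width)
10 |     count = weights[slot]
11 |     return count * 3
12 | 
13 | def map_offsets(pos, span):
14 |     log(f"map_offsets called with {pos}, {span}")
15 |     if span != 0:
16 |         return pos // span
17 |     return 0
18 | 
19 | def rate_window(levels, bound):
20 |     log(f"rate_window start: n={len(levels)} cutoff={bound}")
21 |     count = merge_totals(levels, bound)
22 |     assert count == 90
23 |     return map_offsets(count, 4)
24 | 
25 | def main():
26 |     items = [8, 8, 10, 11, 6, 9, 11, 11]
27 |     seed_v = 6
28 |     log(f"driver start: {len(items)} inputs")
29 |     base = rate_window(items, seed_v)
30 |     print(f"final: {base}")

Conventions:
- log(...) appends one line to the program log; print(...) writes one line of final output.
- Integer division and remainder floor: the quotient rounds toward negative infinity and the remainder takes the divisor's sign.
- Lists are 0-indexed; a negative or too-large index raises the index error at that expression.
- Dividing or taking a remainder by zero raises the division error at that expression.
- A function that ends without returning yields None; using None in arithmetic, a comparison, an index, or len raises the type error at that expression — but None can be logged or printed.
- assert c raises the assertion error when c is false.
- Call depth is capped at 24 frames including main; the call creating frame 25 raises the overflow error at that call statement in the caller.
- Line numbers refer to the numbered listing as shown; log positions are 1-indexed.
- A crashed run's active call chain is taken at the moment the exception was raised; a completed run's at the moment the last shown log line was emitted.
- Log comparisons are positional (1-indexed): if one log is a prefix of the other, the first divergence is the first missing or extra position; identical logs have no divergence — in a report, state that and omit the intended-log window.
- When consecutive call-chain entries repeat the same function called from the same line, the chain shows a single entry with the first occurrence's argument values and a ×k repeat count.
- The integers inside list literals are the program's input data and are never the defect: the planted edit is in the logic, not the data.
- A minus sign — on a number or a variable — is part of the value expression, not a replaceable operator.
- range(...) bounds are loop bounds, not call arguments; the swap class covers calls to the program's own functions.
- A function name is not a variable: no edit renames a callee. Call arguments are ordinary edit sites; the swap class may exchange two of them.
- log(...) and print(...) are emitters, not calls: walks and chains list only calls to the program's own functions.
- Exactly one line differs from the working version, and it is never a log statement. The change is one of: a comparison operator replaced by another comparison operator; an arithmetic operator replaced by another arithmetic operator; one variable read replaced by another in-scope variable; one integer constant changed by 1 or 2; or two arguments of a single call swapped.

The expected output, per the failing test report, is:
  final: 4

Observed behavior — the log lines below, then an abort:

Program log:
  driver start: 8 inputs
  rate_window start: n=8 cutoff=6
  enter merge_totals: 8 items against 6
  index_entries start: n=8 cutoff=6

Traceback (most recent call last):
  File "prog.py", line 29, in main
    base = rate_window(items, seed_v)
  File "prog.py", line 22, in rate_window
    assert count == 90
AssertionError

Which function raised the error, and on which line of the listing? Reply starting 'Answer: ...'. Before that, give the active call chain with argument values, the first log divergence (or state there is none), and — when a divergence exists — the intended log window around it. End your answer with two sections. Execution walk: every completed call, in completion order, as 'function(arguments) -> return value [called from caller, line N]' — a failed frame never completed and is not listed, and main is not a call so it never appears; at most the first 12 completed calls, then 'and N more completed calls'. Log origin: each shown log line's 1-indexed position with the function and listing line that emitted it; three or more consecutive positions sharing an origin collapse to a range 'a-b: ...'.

Answer: the error was raised in rate_window, line 22.
Key fact: The log ends early — 4 lines, where the working version next logs 'map_offsets called with 18, 4'.
Call chain: main -> rate_window([8, 8, 10, 11, 6, 9, 11, 11], 6) (called at line 29).
First divergence: position 5 — the faulty run's log ends after 4 lines; the working version continues with 'map_offsets called with 18, 4'.
Intended log window:
  3: enter merge_totals: 8 items against 6
  4: index_entries start: n=8 cutoff=6
  5: map_offsets called with 18, 4
Execution walk:
  index_entries([8, 8, 10, 11, 6, 9, 11, 11], 6) -> 4  [called from merge_totals, line 9]
  merge_totals([8, 8, 10, 11, 6, 9, 11, 11], 6) -> 18  [called from rate_window, line 21]
Log origins:
  1: from main, line 28
  2: from rate_window, line 20
  3: from merge_totals, line 8
  4: from index_entries, line 2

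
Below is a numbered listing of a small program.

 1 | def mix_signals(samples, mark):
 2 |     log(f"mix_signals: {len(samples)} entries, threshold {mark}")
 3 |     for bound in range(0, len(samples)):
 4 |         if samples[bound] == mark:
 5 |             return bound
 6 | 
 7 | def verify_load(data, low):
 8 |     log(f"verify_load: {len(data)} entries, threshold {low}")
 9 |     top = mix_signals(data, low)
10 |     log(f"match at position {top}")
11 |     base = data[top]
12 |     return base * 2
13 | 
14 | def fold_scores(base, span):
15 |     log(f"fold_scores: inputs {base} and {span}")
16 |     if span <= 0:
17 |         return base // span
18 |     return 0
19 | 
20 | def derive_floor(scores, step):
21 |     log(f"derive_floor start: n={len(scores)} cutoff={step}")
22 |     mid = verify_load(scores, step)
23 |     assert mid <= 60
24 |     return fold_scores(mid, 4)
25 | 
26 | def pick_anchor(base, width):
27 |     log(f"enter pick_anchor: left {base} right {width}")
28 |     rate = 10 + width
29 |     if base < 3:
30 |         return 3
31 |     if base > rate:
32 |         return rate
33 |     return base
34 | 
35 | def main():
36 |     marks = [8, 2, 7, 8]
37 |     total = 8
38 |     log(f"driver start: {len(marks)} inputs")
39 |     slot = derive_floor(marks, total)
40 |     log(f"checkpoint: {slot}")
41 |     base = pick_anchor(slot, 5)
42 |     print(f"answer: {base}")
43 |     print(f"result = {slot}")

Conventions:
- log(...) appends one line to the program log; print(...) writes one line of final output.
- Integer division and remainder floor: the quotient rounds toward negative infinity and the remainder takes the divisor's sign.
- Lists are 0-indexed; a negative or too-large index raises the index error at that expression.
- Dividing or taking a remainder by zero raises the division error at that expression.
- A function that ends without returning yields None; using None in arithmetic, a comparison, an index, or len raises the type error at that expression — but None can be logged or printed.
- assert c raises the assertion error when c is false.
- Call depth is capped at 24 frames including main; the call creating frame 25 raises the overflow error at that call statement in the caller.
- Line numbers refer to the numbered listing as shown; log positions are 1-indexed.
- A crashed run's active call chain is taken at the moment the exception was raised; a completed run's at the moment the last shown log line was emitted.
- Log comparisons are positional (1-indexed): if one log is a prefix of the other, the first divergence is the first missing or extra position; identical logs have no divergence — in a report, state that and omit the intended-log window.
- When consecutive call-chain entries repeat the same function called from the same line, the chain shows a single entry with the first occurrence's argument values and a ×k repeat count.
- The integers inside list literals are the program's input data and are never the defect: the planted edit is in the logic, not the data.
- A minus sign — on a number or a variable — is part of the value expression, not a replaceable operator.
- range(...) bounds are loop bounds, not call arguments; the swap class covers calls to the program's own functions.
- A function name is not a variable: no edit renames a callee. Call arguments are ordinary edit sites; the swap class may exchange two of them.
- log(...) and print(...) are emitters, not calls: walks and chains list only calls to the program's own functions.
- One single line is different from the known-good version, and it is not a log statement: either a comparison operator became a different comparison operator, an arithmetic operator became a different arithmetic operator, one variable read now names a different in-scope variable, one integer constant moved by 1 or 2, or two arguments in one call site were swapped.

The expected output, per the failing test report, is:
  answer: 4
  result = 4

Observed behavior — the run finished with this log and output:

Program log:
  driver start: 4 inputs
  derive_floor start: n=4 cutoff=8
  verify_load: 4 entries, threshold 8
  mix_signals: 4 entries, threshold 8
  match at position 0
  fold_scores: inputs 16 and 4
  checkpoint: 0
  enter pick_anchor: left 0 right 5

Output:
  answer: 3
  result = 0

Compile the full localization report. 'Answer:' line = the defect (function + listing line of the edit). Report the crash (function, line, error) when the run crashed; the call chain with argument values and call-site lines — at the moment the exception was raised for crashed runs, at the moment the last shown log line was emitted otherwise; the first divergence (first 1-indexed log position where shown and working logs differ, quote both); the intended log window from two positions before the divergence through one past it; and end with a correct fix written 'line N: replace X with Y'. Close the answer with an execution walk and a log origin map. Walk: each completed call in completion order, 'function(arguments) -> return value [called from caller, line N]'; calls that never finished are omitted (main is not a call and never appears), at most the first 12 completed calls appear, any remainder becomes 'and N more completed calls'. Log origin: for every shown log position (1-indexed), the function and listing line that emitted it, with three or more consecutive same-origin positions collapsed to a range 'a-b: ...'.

Answer: the defect is in fold_scores at line 16.
Key fact: The earliest visible damage is log position 7 — 'checkpoint: 0' rather than the intended 'checkpoint: 4'.
Call chain: main -> pick_anchor(0, 5) (called at line 41).
First divergence: at position 7 the run shows 'checkpoint: 0' where the working version logs 'checkpoint: 4'.
Intended log window:
  5: match at position 0
  6: fold_scores: inputs 16 and 4
  7: checkpoint: 4
  8: enter pick_anchor: left 4 right 5
Execution walk:
  mix_signals([8, 2, 7, 8], 8) -> 0  [called from verify_load, line 9]
  verify_load([8, 2, 7, 8], 8) -> 16  [called from derive_floor, line 22]
  fold_scores(16, 4) -> 0  [called from derive_floor, line 24]
  derive_floor([8, 2, 7, 8], 8) -> 0  [called from main, line 39]
  pick_anchor(0, 5) -> 3  [called from main, line 41]
Origin of each log line:
  1: from main, line 38
  2: from derive_floor, line 21
  3: from verify_load, line 8
  4: from mix_signals, line 2
  5: from verify_load, line 10
  6: from fold_scores, line 15
  7: from main, line 40
  8: from pick_anchor, line 27
A correct fix: line 16: replace `<=` with `!=`.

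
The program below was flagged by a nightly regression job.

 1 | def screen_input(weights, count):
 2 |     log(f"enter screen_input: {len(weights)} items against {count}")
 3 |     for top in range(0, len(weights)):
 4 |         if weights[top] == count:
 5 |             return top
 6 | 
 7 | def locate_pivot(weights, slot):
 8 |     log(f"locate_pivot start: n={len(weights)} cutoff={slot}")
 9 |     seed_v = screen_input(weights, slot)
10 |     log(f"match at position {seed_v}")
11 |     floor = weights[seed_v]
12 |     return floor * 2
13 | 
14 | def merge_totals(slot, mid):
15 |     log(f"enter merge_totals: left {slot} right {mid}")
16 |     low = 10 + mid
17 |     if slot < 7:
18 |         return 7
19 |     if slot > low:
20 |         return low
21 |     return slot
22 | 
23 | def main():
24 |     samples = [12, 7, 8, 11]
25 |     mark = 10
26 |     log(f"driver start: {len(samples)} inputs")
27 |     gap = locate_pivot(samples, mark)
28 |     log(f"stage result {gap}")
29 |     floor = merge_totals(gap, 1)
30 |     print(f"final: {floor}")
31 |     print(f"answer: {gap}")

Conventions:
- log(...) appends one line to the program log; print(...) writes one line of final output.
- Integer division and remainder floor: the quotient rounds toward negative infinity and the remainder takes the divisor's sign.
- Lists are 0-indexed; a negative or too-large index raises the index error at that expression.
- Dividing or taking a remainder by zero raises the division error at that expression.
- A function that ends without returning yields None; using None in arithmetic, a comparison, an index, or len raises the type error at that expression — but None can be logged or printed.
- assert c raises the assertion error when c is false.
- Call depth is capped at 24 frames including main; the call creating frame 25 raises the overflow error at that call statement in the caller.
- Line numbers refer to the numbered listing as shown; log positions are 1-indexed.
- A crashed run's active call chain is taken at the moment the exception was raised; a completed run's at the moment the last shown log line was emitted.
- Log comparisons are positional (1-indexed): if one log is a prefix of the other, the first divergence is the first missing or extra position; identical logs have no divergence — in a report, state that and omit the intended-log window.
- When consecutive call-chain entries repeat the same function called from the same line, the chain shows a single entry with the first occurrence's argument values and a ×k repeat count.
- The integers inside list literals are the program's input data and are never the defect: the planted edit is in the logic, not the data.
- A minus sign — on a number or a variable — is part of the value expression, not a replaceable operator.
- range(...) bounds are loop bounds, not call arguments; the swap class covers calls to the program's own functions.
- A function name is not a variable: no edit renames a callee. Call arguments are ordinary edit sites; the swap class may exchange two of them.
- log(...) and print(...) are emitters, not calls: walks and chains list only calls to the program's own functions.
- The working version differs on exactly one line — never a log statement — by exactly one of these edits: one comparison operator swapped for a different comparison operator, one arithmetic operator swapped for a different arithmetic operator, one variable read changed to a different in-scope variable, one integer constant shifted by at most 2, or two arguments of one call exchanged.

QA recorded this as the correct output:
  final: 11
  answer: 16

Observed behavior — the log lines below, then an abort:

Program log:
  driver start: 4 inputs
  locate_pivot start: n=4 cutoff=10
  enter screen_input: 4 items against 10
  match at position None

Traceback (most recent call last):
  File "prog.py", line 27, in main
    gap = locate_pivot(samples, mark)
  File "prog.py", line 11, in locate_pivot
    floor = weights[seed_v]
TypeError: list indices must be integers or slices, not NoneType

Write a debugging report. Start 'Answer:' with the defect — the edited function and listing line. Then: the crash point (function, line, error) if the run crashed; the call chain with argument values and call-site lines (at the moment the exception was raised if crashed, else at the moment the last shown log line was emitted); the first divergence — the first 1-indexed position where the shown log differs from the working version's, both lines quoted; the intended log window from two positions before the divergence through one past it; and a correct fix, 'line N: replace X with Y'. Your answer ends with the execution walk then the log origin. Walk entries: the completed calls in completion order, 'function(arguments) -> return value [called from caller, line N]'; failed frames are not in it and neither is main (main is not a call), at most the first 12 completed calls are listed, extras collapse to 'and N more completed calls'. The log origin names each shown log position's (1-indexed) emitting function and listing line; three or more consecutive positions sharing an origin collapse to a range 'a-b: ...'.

Answer: the defect is in main at line 25.
Key fact: Position 2 is the first bad log line: 'locate_pivot start: n=4 cutoff=10' should read 'locate_pivot start: n=4 cutoff=8'.
Crash: locate_pivot, line 11, TypeError.
Call chain: main -> locate_pivot([12, 7, 8, 11], 10) (called at line 27).
First divergence: at position 2 the run shows 'locate_pivot start: n=4 cutoff=10' where the working version logs 'locate_pivot start: n=4 cutoff=8'.
Intended log window:
  1: driver start: 4 inputs
  2: locate_pivot start: n=4 cutoff=8
  3: enter screen_input: 4 items against 8
Execution walk:
  screen_input([12, 7, 8, 11], 10) -> None  [called from locate_pivot, line 9]
Log line origins:
  1 — main, line 26
  2 — locate_pivot, line 8
  3 — screen_input, line 2
  4 — locate_pivot, line 10
A correct fix: line 25: replace `10` with `8`.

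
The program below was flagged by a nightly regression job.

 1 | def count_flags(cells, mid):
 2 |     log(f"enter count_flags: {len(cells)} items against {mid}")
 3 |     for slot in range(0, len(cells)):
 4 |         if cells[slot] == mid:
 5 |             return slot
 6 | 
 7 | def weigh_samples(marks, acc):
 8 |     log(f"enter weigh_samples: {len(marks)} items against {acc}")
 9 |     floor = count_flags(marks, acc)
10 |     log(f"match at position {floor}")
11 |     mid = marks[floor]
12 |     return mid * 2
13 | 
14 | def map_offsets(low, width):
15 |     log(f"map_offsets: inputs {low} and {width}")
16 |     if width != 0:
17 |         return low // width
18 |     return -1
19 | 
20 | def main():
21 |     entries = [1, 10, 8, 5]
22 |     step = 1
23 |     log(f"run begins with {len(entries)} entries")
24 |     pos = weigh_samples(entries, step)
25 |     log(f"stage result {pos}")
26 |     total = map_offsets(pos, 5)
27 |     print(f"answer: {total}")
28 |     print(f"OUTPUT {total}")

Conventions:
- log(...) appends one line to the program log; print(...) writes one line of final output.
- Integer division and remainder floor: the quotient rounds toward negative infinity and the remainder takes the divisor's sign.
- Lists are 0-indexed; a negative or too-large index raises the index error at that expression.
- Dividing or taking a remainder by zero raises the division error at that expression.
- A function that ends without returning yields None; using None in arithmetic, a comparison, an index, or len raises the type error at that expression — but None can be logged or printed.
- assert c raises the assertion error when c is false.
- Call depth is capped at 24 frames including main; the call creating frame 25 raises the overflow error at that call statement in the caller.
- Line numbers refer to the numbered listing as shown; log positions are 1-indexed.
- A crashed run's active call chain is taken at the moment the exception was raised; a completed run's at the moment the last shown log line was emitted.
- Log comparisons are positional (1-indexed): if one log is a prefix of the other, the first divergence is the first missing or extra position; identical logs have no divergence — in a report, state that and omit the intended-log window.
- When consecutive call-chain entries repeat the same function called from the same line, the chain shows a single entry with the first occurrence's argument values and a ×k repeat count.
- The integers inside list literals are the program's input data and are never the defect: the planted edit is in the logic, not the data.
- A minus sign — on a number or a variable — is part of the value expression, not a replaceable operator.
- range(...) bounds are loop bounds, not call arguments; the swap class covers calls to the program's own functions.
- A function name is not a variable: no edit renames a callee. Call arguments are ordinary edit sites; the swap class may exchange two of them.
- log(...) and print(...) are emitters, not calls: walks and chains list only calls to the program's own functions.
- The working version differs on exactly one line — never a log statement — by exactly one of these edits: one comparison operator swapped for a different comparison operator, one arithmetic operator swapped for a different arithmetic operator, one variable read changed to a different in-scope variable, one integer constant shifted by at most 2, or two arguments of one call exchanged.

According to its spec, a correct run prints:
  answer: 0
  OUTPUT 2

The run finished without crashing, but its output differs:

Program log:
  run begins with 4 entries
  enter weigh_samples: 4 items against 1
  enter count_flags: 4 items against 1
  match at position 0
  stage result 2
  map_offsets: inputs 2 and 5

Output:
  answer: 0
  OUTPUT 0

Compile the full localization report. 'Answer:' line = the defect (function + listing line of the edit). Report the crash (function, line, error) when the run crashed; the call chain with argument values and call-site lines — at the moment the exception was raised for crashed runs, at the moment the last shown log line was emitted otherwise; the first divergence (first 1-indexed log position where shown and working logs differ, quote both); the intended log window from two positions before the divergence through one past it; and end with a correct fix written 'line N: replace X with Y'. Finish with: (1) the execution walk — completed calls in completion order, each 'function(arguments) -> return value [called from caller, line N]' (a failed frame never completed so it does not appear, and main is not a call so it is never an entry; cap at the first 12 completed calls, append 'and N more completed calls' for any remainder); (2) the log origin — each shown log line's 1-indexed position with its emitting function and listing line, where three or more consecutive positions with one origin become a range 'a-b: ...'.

Answer: the defect is in main at line 28.
The tell: Log streams are identical — the defect surfaces only in the printed output.
Call chain: main -> map_offsets(2, 5) (called at line 26).
First divergence: none; the two logs match at every position.
Execution walk:
  count_flags([1, 10, 8, 5], 1) -> 0  [called from weigh_samples, line 9]
  weigh_samples([1, 10, 8, 5], 1) -> 2  [called from main, line 24]
  map_offsets(2, 5) -> 0  [called from main, line 26]
Origin of each log line:
  1: emitted by main (line 23)
  2: emitted by weigh_samples (line 8)
  3: emitted by count_flags (line 2)
  4: emitted by weigh_samples (line 10)
  5: emitted by main (line 25)
  6: emitted by map_offsets (line 15)
A correct fix: line 28: replace `total` with `pos`.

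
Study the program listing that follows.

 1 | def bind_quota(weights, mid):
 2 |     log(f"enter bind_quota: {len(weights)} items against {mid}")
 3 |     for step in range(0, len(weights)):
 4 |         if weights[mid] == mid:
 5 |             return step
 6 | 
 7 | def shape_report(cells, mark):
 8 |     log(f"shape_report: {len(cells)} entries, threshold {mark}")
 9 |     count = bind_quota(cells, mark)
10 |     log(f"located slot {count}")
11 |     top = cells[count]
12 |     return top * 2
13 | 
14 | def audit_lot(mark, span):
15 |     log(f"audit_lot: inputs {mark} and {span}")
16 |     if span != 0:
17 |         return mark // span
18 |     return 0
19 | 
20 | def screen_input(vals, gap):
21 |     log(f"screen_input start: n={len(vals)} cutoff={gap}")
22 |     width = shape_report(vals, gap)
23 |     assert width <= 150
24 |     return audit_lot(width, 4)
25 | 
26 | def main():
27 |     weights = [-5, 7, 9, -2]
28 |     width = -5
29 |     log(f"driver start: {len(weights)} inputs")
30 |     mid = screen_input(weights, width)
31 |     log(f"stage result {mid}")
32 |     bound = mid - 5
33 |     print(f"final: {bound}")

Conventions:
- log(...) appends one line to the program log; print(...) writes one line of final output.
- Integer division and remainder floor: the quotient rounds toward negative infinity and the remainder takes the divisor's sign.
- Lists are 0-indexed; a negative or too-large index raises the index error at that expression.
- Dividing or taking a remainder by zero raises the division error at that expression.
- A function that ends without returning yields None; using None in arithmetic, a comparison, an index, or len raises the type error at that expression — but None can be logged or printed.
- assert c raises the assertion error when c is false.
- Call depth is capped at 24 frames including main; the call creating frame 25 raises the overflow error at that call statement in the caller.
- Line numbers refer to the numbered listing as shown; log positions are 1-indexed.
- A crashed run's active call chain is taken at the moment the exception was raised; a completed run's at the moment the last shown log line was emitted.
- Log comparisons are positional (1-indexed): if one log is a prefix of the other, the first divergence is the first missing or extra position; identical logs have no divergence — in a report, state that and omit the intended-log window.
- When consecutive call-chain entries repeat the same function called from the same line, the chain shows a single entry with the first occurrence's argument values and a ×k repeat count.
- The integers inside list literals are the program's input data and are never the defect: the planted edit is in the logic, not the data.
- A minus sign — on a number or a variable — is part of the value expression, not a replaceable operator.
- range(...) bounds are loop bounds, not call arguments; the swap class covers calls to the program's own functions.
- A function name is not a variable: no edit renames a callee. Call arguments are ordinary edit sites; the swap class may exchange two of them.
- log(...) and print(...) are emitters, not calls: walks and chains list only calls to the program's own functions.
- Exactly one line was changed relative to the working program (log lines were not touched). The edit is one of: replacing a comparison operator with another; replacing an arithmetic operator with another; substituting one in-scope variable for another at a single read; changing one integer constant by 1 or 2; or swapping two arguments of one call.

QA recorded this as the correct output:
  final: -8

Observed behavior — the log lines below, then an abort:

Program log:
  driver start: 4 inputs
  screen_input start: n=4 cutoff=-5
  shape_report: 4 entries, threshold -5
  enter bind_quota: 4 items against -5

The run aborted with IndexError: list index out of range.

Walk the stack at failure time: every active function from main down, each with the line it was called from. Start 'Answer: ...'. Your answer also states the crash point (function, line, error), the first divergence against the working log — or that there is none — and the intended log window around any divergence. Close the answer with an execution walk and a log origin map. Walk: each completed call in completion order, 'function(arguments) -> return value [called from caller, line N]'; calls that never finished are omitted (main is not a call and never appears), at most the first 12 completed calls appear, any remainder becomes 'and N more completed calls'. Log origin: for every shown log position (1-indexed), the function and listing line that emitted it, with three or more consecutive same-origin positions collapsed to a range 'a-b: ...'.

Answer: main -> screen_input (called at line 30) -> shape_report (called at line 22) -> bind_quota (called at line 9).
Key fact: The shown log is a 4-line prefix of the intended one, whose next entry is 'located slot 0'.
Crash: bind_quota, line 4, IndexError.
First divergence: position 5; the shown log stops at 4 lines while the working version next logs 'located slot 0'.
Intended log window:
  3: shape_report: 4 entries, threshold -5
  4: enter bind_quota: 4 items against -5
  5: located slot 0
  6: audit_lot: inputs -10 and 4
Execution walk:
  (no call completed)
Log origin:
  1: from main, line 29
  2: from screen_input, line 21
  3: from shape_report, line 8
  4: from bind_quota, line 2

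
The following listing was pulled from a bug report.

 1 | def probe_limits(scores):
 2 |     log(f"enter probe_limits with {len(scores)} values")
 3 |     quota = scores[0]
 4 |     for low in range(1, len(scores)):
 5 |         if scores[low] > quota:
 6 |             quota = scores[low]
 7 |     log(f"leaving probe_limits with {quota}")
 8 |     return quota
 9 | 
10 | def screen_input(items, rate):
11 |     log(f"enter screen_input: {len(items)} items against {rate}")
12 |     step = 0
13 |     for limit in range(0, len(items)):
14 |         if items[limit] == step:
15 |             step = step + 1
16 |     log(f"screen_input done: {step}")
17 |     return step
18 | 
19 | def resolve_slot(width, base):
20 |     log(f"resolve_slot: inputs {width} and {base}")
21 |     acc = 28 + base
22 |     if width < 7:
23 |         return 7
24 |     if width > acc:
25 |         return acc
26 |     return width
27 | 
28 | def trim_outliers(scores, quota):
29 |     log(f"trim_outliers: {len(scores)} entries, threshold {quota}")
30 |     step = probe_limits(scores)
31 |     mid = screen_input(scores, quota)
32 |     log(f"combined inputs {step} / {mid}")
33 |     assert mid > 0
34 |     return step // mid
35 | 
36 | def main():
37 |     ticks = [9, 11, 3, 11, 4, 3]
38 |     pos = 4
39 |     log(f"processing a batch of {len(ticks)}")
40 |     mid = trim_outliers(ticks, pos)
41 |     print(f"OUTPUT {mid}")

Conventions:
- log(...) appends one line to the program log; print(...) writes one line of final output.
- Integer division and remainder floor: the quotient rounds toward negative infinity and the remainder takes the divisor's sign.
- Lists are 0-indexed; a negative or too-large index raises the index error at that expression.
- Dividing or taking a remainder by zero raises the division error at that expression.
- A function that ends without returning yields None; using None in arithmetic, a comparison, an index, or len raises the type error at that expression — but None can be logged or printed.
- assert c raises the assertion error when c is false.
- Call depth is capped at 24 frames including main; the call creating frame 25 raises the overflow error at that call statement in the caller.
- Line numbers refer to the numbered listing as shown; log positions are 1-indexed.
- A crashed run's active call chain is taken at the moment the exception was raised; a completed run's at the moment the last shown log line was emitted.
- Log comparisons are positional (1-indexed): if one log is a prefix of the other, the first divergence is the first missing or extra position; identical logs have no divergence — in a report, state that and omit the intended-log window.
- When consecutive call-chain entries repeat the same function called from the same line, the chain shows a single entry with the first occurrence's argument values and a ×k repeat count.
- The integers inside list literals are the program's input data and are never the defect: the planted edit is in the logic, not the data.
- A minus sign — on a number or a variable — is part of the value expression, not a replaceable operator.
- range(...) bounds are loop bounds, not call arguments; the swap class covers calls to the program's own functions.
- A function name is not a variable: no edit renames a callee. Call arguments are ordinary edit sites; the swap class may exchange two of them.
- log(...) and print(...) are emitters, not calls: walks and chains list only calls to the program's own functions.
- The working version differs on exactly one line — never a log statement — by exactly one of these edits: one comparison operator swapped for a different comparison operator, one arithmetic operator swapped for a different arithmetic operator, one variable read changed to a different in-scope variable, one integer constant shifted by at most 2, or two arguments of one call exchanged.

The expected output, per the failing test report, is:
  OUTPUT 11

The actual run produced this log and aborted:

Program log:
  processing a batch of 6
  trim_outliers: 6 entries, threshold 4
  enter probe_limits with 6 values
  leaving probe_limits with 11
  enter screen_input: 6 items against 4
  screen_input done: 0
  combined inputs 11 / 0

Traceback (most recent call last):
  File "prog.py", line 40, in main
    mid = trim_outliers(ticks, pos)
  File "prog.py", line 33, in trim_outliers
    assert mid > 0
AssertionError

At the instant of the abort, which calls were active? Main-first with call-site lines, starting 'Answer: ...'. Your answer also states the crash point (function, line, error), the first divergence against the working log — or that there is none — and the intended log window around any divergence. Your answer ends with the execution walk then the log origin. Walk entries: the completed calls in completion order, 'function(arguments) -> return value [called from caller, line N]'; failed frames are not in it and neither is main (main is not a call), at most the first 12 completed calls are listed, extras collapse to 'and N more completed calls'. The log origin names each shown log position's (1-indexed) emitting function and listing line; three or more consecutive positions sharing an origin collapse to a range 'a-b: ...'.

Answer: main -> trim_outliers (called at line 40).
Key fact: The log first diverges at position 6: the faulty run prints 'screen_input done: 0' where the working version prints 'screen_input done: 1'.
Crash: trim_outliers, line 33, AssertionError.
First divergence: at position 6 the run shows 'screen_input done: 0' where the working version logs 'screen_input done: 1'.
Intended log window:
  4: leaving probe_limits with 11
  5: enter screen_input: 6 items against 4
  6: screen_input done: 1
  7: combined inputs 11 / 1
Execution walk:
  probe_limits([9, 11, 3, 11, 4, 3]) -> 11  [called from trim_outliers, line 30]
  screen_input([9, 11, 3, 11, 4, 3], 4) -> 0  [called from trim_outliers, line 31]
Log origins:
  1: emitted by main (line 39)
  2: emitted by trim_outliers (line 29)
  3: emitted by probe_limits (line 2)
  4: emitted by probe_limits (line 7)
  5: emitted by screen_input (line 11)
  6: emitted by screen_input (line 16)
  7: emitted by trim_outliers (line 32)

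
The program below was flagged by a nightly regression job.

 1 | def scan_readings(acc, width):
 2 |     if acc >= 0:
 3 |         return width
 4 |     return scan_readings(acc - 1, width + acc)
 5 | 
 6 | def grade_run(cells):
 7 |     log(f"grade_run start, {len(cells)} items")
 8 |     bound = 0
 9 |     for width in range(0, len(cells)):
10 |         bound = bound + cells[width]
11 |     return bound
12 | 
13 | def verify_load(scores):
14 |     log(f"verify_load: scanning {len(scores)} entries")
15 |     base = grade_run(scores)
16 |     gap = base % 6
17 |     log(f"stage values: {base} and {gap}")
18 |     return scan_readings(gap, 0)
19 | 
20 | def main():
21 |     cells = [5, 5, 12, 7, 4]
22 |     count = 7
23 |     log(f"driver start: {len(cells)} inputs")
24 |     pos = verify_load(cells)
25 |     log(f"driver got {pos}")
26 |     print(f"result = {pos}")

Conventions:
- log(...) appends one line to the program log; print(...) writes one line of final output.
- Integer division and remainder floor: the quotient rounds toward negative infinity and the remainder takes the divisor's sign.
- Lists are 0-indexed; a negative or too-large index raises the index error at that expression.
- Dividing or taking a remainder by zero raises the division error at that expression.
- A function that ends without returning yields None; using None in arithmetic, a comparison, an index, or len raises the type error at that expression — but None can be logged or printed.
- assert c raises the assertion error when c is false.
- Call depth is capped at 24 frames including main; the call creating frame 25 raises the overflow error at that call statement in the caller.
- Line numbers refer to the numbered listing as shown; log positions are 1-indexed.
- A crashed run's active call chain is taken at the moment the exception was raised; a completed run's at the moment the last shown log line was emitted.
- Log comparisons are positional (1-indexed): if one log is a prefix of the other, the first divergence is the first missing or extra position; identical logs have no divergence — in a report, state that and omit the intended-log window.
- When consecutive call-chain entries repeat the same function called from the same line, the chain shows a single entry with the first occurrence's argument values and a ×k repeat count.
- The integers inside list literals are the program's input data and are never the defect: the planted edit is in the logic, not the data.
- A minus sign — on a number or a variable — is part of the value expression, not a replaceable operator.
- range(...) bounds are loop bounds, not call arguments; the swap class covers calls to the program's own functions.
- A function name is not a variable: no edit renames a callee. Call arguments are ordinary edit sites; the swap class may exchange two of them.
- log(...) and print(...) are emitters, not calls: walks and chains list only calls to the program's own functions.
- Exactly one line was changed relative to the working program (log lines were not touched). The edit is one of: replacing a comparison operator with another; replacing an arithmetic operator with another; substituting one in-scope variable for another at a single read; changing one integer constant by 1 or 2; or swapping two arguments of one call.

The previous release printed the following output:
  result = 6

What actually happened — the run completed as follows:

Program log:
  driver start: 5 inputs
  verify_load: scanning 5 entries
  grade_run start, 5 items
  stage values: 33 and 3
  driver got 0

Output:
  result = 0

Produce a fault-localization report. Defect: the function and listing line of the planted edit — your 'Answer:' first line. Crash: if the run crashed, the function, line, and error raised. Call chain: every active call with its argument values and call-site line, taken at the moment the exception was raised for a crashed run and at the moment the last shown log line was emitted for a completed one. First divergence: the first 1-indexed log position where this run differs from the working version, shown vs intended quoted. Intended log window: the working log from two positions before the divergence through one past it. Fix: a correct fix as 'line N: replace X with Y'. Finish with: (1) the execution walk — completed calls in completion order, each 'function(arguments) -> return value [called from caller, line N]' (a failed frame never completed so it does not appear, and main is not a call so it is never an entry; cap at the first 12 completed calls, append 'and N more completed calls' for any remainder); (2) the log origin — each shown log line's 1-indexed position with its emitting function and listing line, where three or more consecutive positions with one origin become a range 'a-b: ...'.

Answer: the defect is in scan_readings at line 2.
The tell: Position 5 is the first bad log line: 'driver got 0' should read 'driver got 6'.
Call chain: main.
First divergence: position 5; shown 'driver got 0' vs intended 'driver got 6'.
Intended log window:
  3: grade_run start, 5 items
  4: stage values: 33 and 3
  5: driver got 6
Execution walk:
  grade_run([5, 5, 12, 7, 4]) -> 33  [called from verify_load, line 15]
  scan_readings(3, 0) -> 0  [called from verify_load, line 18]
  verify_load([5, 5, 12, 7, 4]) -> 0  [called from main, line 24]
Origin of each log line:
  1 — main, line 23
  2 — verify_load, line 14
  3 — grade_run, line 7
  4 — verify_load, line 17
  5 — main, line 25
A correct fix: line 2: replace `>=` with `<=`.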